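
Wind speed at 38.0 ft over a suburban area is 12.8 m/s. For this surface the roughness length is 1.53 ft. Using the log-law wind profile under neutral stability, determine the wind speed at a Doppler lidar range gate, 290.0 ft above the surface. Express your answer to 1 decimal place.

Log law: V(z) ∝ ln(z/z₀), so V₂/V₁ = ln(z₂/z₀) / ln(z₁/z₀).
ln(290.0/1.53) = 5.2446, ln(38.0/1.53) = 3.2123
V₂ = 12.8 × 5.2446/3.2123 = 12.8 × 1.6327 = 20.8980 m/s

20.9 m/s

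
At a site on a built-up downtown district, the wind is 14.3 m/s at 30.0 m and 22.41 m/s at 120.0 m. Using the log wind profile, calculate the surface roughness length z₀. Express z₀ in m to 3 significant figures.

z₀ ≈ 2.60 m

Log law: V(z) ∝ ln(z/z₀). With r = V₁/V₂ = 14.3/22.41 = 0.63811,
r · ln(z₂/z₀) = ln(z₁/z₀) ⇒ ln z₀ = (ln z₁ − r·ln z₂)/(1 − r)
ln z₀ = (3.40120 − 0.63811×4.78749) / 0.36189 = 0.9568
z₀ = exp(0.9568) = 2.603 m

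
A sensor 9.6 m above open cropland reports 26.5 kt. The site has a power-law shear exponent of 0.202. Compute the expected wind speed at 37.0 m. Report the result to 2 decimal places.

34.80 kt

Power-law profile: V₂ = V₁ · (z₂/z₁)^α
V₂ = 26.5 × (37.0/9.6)^0.202 = 26.5 × (3.8542)^0.202
    = 26.5 × 1.3133 = 34.8020 kt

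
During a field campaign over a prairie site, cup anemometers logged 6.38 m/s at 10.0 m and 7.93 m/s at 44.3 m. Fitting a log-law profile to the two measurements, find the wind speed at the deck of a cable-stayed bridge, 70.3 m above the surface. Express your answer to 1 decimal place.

Log law: V ∝ ln(z/z₀). From the pair, with r = V₁/V₂ = 0.80454,
ln z₀ = (ln z₁ − r·ln z₂)/(1 − r) = (2.3026 − 0.80454×3.7910)/0.19546 = -3.8239 → z₀ = 0.02184 m
V₃ = V₁ · ln(z₃/z₀)/ln(z₁/z₀) = 6.38 × 8.0766/6.1264 = 8.4109 m/s

8.4 m/s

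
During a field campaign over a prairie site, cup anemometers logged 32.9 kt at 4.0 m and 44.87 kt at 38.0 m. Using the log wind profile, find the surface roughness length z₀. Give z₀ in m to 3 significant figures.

z₀ ≈ 0.00822 m

Log law: V(z) ∝ ln(z/z₀). With r = V₁/V₂ = 32.9/44.87 = 0.73323,
r · ln(z₂/z₀) = ln(z₁/z₀) ⇒ ln z₀ = (ln z₁ − r·ln z₂)/(1 − r)
ln z₀ = (1.38629 − 0.73323×3.63759) / 0.26677 = -4.8015
z₀ = exp(-4.8015) = 0.008218 m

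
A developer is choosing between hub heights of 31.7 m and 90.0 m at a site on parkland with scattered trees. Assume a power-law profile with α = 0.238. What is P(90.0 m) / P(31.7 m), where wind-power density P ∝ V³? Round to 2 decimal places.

2.11

Speed ratio: V_B/V_A = (z_B/z_A)^α = (90.0/31.7)^0.238 = (2.8391)^0.238 = 1.28191
Power-density ratio: P_B/P_A = (V_B/V_A)³ = (1.28191)³ = 2.10656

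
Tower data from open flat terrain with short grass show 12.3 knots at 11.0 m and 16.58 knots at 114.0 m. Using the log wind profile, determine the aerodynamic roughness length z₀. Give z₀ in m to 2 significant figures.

z₀ ≈ 0.013 m

Log law: V(z) ∝ ln(z/z₀). With r = V₁/V₂ = 12.3/16.58 = 0.74186,
r · ln(z₂/z₀) = ln(z₁/z₀) ⇒ ln z₀ = (ln z₁ − r·ln z₂)/(1 − r)
ln z₀ = (2.39790 − 0.74186×4.73620) / 0.25814 = -4.3220
z₀ = exp(-4.3220) = 0.01327 m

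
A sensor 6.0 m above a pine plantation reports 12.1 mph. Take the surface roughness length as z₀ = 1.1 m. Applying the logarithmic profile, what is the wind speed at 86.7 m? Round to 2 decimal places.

31.15 mph

Log law: V(z) ∝ ln(z/z₀), so V₂/V₁ = ln(z₂/z₀) / ln(z₁/z₀).
ln(86.7/1.1) = 4.3671, ln(6.0/1.1) = 1.6964
V₂ = 12.1 × 4.3671/1.6964 = 12.1 × 2.5743 = 31.1488 mph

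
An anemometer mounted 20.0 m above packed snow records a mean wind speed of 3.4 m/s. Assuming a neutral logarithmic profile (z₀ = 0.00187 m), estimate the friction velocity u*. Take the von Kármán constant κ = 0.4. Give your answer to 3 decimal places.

Log law: V(z) = (u*/κ) · ln(z/z₀) ⇒ u* = κ · V / ln(z/z₀)
u* = 0.4 × 3.4 / ln(20.0/0.00187) = 0.4 × 3.4 / 9.2775
   = 1.3600 / 9.2775 = 0.1466 m/s

u* ≈ 0.147 m/s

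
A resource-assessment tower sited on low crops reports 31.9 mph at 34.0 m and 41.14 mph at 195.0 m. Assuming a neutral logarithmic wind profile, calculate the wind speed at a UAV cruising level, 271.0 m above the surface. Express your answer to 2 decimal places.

42.88 mph

Log law: V ∝ ln(z/z₀). From the pair, with r = V₁/V₂ = 0.77540,
ln z₀ = (ln z₁ − r·ln z₂)/(1 − r) = (3.5264 − 0.77540×5.2730)/0.22460 = -2.5037 → z₀ = 0.08178 m
V₃ = V₁ · ln(z₃/z₀)/ln(z₁/z₀) = 31.9 × 8.1058/6.0301 = 42.8811 mph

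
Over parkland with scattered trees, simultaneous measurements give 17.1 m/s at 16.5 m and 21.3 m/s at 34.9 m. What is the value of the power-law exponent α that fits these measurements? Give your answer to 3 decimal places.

α ≈ 0.293

Power law: V₂/V₁ = (z₂/z₁)^α ⇒ α = ln(V₂/V₁) / ln(z₂/z₁)
α = ln(21.3/17.1) / ln(34.9/16.5) = ln(1.2456) / ln(2.1152)
  = 0.21963 / 0.74913 = 0.29318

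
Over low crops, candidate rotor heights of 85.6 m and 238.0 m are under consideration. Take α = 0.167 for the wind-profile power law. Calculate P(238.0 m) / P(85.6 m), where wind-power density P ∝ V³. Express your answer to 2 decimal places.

1.67

Speed ratio: V_B/V_A = (z_B/z_A)^α = (238.0/85.6)^0.167 = (2.7804)^0.167 = 1.18622
Power-density ratio: P_B/P_A = (V_B/V_A)³ = (1.18622)³ = 1.66915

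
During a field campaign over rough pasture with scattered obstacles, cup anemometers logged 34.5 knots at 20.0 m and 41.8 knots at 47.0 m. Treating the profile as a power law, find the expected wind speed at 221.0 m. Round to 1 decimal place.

First find α: α = ln(V₂/V₁)/ln(z₂/z₁) = ln(41.8/34.5)/ln(47.0/20.0) = 0.19194/0.85442 = 0.2246
Extrapolate from 47.0 m to 221.0 m: V₃ = 41.8 × (221.0/47.0)^0.2246 = 41.8 × 1.4159 = 59.1836 knots

59.2 knots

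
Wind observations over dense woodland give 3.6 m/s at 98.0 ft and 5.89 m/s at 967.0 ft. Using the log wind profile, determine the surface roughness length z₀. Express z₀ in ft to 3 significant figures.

Log law: V(z) ∝ ln(z/z₀). With r = V₁/V₂ = 3.6/5.89 = 0.61121,
r · ln(z₂/z₀) = ln(z₁/z₀) ⇒ ln z₀ = (ln z₁ − r·ln z₂)/(1 − r)
ln z₀ = (4.58497 − 0.61121×6.87420) / 0.38879 = 0.9862
z₀ = exp(0.9862) = 2.681 ft

z₀ ≈ 2.68 ft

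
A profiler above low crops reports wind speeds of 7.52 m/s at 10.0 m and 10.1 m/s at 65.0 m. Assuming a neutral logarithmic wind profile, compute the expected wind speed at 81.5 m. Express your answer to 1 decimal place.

Log law: V ∝ ln(z/z₀). From the pair, with r = V₁/V₂ = 0.74455,
ln z₀ = (ln z₁ − r·ln z₂)/(1 − r) = (2.3026 − 0.74455×4.1744)/0.25545 = -3.1532 → z₀ = 0.04271 m
V₃ = V₁ · ln(z₃/z₀)/ln(z₁/z₀) = 7.52 × 7.5538/5.4558 = 10.4118 m/s

10.4 m/s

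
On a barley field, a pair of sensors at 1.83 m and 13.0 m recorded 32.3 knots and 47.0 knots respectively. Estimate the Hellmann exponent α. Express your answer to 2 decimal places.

α ≈ 0.19

Power law: V₂/V₁ = (z₂/z₁)^α ⇒ α = ln(V₂/V₁) / ln(z₂/z₁)
α = ln(47.0/32.3) / ln(13.0/1.83) = ln(1.4551) / ln(7.1038)
  = 0.37508 / 1.96063 = 0.19131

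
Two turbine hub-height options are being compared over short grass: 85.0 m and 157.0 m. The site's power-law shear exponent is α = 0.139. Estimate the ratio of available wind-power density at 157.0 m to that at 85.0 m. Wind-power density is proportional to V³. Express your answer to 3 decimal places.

1.292

Speed ratio: V_B/V_A = (z_B/z_A)^α = (157.0/85.0)^0.139 = (1.8471)^0.139 = 1.08903
Power-density ratio: P_B/P_A = (V_B/V_A)³ = (1.08903)³ = 1.29158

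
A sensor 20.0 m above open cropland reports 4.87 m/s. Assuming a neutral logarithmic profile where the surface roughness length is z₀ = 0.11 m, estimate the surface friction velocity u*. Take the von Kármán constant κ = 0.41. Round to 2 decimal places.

u* ≈ 0.38 m/s

Log law: V(z) = (u*/κ) · ln(z/z₀) ⇒ u* = κ · V / ln(z/z₀)
u* = 0.41 × 4.87 / ln(20.0/0.11) = 0.41 × 4.87 / 5.2030
   = 1.9967 / 5.2030 = 0.3838 m/s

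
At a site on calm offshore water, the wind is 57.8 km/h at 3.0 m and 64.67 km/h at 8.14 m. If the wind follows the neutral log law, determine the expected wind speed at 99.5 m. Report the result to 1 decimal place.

Log law: V ∝ ln(z/z₀). From the pair, with r = V₁/V₂ = 0.89377,
ln z₀ = (ln z₁ − r·ln z₂)/(1 − r) = (1.0986 − 0.89377×2.0968)/0.10623 = -7.2994 → z₀ = 0.0006759 m
V₃ = V₁ · ln(z₃/z₀)/ln(z₁/z₀) = 57.8 × 11.8996/8.3981 = 81.8995 km/h

81.9 km/h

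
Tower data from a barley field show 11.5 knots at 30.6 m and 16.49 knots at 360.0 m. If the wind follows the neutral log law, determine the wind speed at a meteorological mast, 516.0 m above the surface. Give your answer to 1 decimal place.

Log law: V ∝ ln(z/z₀). From the pair, with r = V₁/V₂ = 0.69739,
ln z₀ = (ln z₁ − r·ln z₂)/(1 − r) = (3.4210 − 0.69739×5.8861)/0.30261 = -2.2601 → z₀ = 0.1043 m
V₃ = V₁ · ln(z₃/z₀)/ln(z₁/z₀) = 11.5 × 8.5062/5.6811 = 17.2187 knots

17.2 knots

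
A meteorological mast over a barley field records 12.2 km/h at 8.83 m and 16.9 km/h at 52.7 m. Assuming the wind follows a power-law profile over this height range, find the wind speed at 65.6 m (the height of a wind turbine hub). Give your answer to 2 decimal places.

17.59 km/h

First find α: α = ln(V₂/V₁)/ln(z₂/z₁) = ln(16.9/12.2)/ln(52.7/8.83) = 0.32588/1.78646 = 0.1824
Extrapolate from 52.7 m to 65.6 m: V₃ = 16.9 × (65.6/52.7)^0.1824 = 16.9 × 1.0408 = 17.5887 km/h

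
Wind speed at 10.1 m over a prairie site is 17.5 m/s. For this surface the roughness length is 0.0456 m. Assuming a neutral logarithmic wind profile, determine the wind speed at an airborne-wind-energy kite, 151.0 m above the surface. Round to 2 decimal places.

26.26 m/s

Log law: V(z) ∝ ln(z/z₀), so V₂/V₁ = ln(z₂/z₀) / ln(z₁/z₀).
ln(151.0/0.0456) = 8.1051, ln(10.1/0.0456) = 5.4004
V₂ = 17.5 × 8.1051/5.4004 = 17.5 × 1.5008 = 26.2648 m/s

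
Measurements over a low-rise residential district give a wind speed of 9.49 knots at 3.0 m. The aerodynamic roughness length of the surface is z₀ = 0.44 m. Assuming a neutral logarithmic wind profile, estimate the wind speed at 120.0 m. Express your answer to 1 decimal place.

Log law: V(z) ∝ ln(z/z₀), so V₂/V₁ = ln(z₂/z₀) / ln(z₁/z₀).
ln(120.0/0.44) = 5.6085, ln(3.0/0.44) = 1.9196
V₂ = 9.49 × 5.6085/1.9196 = 9.49 × 2.9217 = 27.7269 knots

27.7 knots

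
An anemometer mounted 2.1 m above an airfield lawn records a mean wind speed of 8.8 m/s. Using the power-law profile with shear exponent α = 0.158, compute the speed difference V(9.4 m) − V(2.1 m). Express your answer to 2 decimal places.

2.35 m/s

Power law: V₂ = V₁ · (z₂/z₁)^α = 8.8 × (4.4762)^0.158 = 11.1513 m/s
ΔV = 11.1513 − 8.8 = 2.3513 m/s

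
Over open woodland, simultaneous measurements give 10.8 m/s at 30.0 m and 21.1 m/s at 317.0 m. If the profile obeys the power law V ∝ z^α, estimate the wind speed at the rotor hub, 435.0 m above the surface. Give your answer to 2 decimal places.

First find α: α = ln(V₂/V₁)/ln(z₂/z₁) = ln(21.1/10.8)/ln(317.0/30.0) = 0.66973/2.35770 = 0.2841
Extrapolate from 317.0 m to 435.0 m: V₃ = 21.1 × (435.0/317.0)^0.2841 = 21.1 × 1.0941 = 23.0845 m/s

23.08 m/s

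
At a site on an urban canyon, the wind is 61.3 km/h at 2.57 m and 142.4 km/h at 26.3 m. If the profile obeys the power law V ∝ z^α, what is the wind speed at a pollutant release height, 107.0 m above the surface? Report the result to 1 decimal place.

First find α: α = ln(V₂/V₁)/ln(z₂/z₁) = ln(142.4/61.3)/ln(26.3/2.57) = 0.84286/2.32566 = 0.3624
Extrapolate from 26.3 m to 107.0 m: V₃ = 142.4 × (107.0/26.3)^0.3624 = 142.4 × 1.6629 = 236.7975 km/h

236.8 km/h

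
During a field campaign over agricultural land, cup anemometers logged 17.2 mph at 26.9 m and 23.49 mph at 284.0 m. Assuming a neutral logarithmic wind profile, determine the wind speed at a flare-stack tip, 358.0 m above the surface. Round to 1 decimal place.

Log law: V ∝ ln(z/z₀). From the pair, with r = V₁/V₂ = 0.73223,
ln z₀ = (ln z₁ − r·ln z₂)/(1 − r) = (3.2921 − 0.73223×5.6490)/0.26777 = -3.1527 → z₀ = 0.04274 m
V₃ = V₁ · ln(z₃/z₀)/ln(z₁/z₀) = 17.2 × 9.0332/6.4448 = 24.1080 mph

24.1 mph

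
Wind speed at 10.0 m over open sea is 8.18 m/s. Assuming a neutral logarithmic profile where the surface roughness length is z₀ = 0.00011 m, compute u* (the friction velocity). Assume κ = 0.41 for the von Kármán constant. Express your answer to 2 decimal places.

u* ≈ 0.29 m/s

Log law: V(z) = (u*/κ) · ln(z/z₀) ⇒ u* = κ · V / ln(z/z₀)
u* = 0.41 × 8.18 / ln(10.0/0.00011) = 0.41 × 8.18 / 11.4176
   = 3.3538 / 11.4176 = 0.2937 m/s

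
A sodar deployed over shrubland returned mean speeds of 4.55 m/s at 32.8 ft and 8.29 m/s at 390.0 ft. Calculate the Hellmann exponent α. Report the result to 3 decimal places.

α ≈ 0.242

Power law: V₂/V₁ = (z₂/z₁)^α ⇒ α = ln(V₂/V₁) / ln(z₂/z₁)
α = ln(8.29/4.55) / ln(390.0/32.8) = ln(1.8220) / ln(11.8902)
  = 0.59992 / 2.47572 = 0.24232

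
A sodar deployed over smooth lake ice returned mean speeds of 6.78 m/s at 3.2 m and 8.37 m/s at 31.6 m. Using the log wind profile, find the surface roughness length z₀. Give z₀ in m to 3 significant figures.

Log law: V(z) ∝ ln(z/z₀). With r = V₁/V₂ = 6.78/8.37 = 0.81004,
r · ln(z₂/z₀) = ln(z₁/z₀) ⇒ ln z₀ = (ln z₁ − r·ln z₂)/(1 − r)
ln z₀ = (1.16315 − 0.81004×3.45316) / 0.18996 = -8.6018
z₀ = exp(-8.6018) = 0.0001838 m

z₀ ≈ 0.000184 m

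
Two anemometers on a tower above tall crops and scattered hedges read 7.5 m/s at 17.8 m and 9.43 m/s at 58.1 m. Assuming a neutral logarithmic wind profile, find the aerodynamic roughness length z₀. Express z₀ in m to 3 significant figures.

z₀ ≈ 0.179 m

Log law: V(z) ∝ ln(z/z₀). With r = V₁/V₂ = 7.5/9.43 = 0.79533,
r · ln(z₂/z₀) = ln(z₁/z₀) ⇒ ln z₀ = (ln z₁ − r·ln z₂)/(1 − r)
ln z₀ = (2.87920 − 0.79533×4.06217) / 0.20467 = -1.7178
z₀ = exp(-1.7178) = 0.1795 m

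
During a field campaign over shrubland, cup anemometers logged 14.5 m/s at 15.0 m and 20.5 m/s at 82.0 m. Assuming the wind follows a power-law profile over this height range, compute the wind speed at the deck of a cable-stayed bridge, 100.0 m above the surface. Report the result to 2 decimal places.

First find α: α = ln(V₂/V₁)/ln(z₂/z₁) = ln(20.5/14.5)/ln(82.0/15.0) = 0.34628/1.69867 = 0.2039
Extrapolate from 82.0 m to 100.0 m: V₃ = 20.5 × (100.0/82.0)^0.2039 = 20.5 × 1.0413 = 21.3463 m/s

21.35 m/s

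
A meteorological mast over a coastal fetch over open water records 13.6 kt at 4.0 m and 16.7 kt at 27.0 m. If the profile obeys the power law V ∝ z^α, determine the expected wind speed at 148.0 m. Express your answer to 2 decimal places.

20.05 kt

First find α: α = ln(V₂/V₁)/ln(z₂/z₁) = ln(16.7/13.6)/ln(27.0/4.0) = 0.20534/1.90954 = 0.1075
Extrapolate from 27.0 m to 148.0 m: V₃ = 16.7 × (148.0/27.0)^0.1075 = 16.7 × 1.2008 = 20.0527 kt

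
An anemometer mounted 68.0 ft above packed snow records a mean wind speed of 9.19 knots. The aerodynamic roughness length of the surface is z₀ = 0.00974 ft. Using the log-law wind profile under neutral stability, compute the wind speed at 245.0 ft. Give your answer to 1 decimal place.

Log law: V(z) ∝ ln(z/z₀), so V₂/V₁ = ln(z₂/z₀) / ln(z₁/z₀).
ln(245.0/0.00974) = 10.1328, ln(68.0/0.00974) = 8.8510
V₂ = 9.19 × 10.1328/8.8510 = 9.19 × 1.1448 = 10.5208 knots

10.5 knots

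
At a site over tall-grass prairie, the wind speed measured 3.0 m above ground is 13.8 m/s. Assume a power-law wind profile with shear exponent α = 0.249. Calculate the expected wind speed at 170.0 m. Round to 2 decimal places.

Power-law profile: V₂ = V₁ · (z₂/z₁)^α
V₂ = 13.8 × (170.0/3.0)^0.249 = 13.8 × (56.6667)^0.249
    = 13.8 × 2.7326 = 37.7101 m/s

37.71 m/s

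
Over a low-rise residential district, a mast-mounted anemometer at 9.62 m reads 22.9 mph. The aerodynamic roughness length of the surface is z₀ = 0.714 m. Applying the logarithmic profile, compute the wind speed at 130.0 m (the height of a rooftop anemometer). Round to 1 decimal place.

Log law: V(z) ∝ ln(z/z₀), so V₂/V₁ = ln(z₂/z₀) / ln(z₁/z₀).
ln(130.0/0.714) = 5.2044, ln(9.62/0.714) = 2.6007
V₂ = 22.9 × 5.2044/2.6007 = 22.9 × 2.0011 = 45.8262 mph

45.8 mph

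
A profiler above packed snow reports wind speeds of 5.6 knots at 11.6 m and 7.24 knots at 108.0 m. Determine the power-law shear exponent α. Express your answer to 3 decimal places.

α ≈ 0.115

Power law: V₂/V₁ = (z₂/z₁)^α ⇒ α = ln(V₂/V₁) / ln(z₂/z₁)
α = ln(7.24/5.6) / ln(108.0/11.6) = ln(1.2929) / ln(9.3103)
  = 0.25685 / 2.23113 = 0.11512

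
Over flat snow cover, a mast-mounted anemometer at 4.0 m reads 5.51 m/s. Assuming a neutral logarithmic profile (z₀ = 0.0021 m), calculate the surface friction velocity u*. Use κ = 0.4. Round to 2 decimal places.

u* ≈ 0.29 m/s

Log law: V(z) = (u*/κ) · ln(z/z₀) ⇒ u* = κ · V / ln(z/z₀)
u* = 0.4 × 5.51 / ln(4.0/0.0021) = 0.4 × 5.51 / 7.5521
   = 2.2040 / 7.5521 = 0.2918 m/s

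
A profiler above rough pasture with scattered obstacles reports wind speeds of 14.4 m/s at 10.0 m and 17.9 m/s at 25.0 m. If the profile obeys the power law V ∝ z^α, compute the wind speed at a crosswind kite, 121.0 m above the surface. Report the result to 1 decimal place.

26.0 m/s

First find α: α = ln(V₂/V₁)/ln(z₂/z₁) = ln(17.9/14.4)/ln(25.0/10.0) = 0.21757/0.91629 = 0.2374
Extrapolate from 25.0 m to 121.0 m: V₃ = 17.9 × (121.0/25.0)^0.2374 = 17.9 × 1.4542 = 26.0297 m/s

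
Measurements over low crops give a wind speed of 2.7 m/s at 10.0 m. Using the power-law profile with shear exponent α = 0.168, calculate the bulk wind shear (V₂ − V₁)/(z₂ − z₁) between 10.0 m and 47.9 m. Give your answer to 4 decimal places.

Power law: V₂ = V₁ · (z₂/z₁)^α = 2.7 × (4.7900)^0.168 = 3.5129 m/s
ΔV/Δz = (3.5129 − 2.7)/(47.9 − 10.0) = 0.8129/37.9000 = 0.02145 m/s/m

0.0214 m/s/m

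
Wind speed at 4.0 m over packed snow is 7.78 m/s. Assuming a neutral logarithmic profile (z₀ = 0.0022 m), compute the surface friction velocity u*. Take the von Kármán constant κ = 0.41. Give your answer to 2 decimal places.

u* ≈ 0.42 m/s

Log law: V(z) = (u*/κ) · ln(z/z₀) ⇒ u* = κ · V / ln(z/z₀)
u* = 0.41 × 7.78 / ln(4.0/0.0022) = 0.41 × 7.78 / 7.5056
   = 3.1898 / 7.5056 = 0.4250 m/s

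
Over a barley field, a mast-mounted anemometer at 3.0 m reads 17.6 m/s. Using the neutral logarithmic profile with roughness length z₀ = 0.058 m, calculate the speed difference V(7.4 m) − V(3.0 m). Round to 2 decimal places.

4.03 m/s

Log law: V₂ = V₁ · ln(z₂/z₀)/ln(z₁/z₀) = 17.6 × 4.8488/3.9459 = 21.6271 m/s
ΔV = 21.6271 − 17.6 = 4.0271 m/s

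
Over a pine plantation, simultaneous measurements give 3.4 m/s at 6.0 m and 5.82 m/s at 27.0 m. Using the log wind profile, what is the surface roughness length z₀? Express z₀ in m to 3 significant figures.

Log law: V(z) ∝ ln(z/z₀). With r = V₁/V₂ = 3.4/5.82 = 0.58419,
r · ln(z₂/z₀) = ln(z₁/z₀) ⇒ ln z₀ = (ln z₁ − r·ln z₂)/(1 − r)
ln z₀ = (1.79176 − 0.58419×3.29584) / 0.41581 = -0.3214
z₀ = exp(-0.3214) = 0.7251 m

z₀ ≈ 0.725 m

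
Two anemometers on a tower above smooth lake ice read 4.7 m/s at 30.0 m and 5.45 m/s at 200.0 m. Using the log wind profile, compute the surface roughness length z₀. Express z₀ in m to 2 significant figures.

Log law: V(z) ∝ ln(z/z₀). With r = V₁/V₂ = 4.7/5.45 = 0.86239,
r · ln(z₂/z₀) = ln(z₁/z₀) ⇒ ln z₀ = (ln z₁ − r·ln z₂)/(1 − r)
ln z₀ = (3.40120 − 0.86239×5.29832) / 0.13761 = -8.4874
z₀ = exp(-8.4874) = 0.0002060 m

z₀ ≈ 0.00021 m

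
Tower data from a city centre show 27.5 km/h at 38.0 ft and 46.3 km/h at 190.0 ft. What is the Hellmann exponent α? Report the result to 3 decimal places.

Power law: V₂/V₁ = (z₂/z₁)^α ⇒ α = ln(V₂/V₁) / ln(z₂/z₁)
α = ln(46.3/27.5) / ln(190.0/38.0) = ln(1.6836) / ln(5.0000)
  = 0.52096 / 1.60944 = 0.32369

α ≈ 0.324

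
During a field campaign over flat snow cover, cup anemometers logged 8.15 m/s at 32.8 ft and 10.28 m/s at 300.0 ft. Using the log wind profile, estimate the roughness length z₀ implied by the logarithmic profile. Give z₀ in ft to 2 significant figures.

Log law: V(z) ∝ ln(z/z₀). With r = V₁/V₂ = 8.15/10.28 = 0.79280,
r · ln(z₂/z₀) = ln(z₁/z₀) ⇒ ln z₀ = (ln z₁ − r·ln z₂)/(1 − r)
ln z₀ = (3.49043 − 0.79280×5.70378) / 0.20720 = -4.9785
z₀ = exp(-4.9785) = 0.006884 ft

z₀ ≈ 0.0069 ft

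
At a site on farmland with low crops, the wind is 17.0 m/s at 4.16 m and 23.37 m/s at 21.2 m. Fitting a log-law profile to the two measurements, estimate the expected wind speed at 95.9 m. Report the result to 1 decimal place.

Log law: V ∝ ln(z/z₀). From the pair, with r = V₁/V₂ = 0.72743,
ln z₀ = (ln z₁ − r·ln z₂)/(1 − r) = (1.4255 − 0.72743×3.0540)/0.27257 = -2.9205 → z₀ = 0.05391 m
V₃ = V₁ · ln(z₃/z₀)/ln(z₁/z₀) = 17.0 × 7.4838/4.3460 = 29.2738 m/s

29.3 m/s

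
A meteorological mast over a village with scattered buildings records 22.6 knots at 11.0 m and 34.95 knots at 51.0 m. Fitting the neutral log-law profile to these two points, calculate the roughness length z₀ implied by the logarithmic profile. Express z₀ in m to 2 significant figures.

Log law: V(z) ∝ ln(z/z₀). With r = V₁/V₂ = 22.6/34.95 = 0.64664,
r · ln(z₂/z₀) = ln(z₁/z₀) ⇒ ln z₀ = (ln z₁ − r·ln z₂)/(1 − r)
ln z₀ = (2.39790 − 0.64664×3.93183) / 0.35336 = -0.4091
z₀ = exp(-0.4091) = 0.6642 m

z₀ ≈ 0.66 m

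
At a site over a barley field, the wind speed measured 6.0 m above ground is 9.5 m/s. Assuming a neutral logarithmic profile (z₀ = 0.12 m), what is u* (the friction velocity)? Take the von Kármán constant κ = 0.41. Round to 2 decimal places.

u* ≈ 1.00 m/s

Log law: V(z) = (u*/κ) · ln(z/z₀) ⇒ u* = κ · V / ln(z/z₀)
u* = 0.41 × 9.5 / ln(6.0/0.12) = 0.41 × 9.5 / 3.9120
   = 3.8950 / 3.9120 = 0.9956 m/s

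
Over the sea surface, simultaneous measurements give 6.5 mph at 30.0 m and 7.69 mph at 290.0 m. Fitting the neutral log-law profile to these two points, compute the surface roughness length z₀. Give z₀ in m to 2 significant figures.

Log law: V(z) ∝ ln(z/z₀). With r = V₁/V₂ = 6.5/7.69 = 0.84525,
r · ln(z₂/z₀) = ln(z₁/z₀) ⇒ ln z₀ = (ln z₁ − r·ln z₂)/(1 − r)
ln z₀ = (3.40120 − 0.84525×5.66988) / 0.15475 = -8.9908
z₀ = exp(-8.9908) = 0.0001246 m

z₀ ≈ 0.00012 m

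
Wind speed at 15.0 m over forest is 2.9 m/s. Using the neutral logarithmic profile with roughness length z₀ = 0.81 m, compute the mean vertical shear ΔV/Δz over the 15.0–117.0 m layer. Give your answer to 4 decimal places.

0.0200 m/s/m

Log law: V₂ = V₁ · ln(z₂/z₀)/ln(z₁/z₀) = 2.9 × 4.9729/2.9188 = 4.9409 m/s
ΔV/Δz = (4.9409 − 2.9)/(117.0 − 15.0) = 2.0409/102.0000 = 0.02001 m/s/m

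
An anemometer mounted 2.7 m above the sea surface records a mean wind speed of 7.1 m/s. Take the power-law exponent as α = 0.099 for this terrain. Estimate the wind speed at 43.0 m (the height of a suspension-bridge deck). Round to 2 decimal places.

9.34 m/s

Power-law profile: V₂ = V₁ · (z₂/z₁)^α
V₂ = 7.1 × (43.0/2.7)^0.099 = 7.1 × (15.9259)^0.099
    = 7.1 × 1.3153 = 9.3383 m/s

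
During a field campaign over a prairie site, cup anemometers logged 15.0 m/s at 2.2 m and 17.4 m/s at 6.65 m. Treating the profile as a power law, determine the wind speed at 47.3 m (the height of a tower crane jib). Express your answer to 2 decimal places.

22.64 m/s

First find α: α = ln(V₂/V₁)/ln(z₂/z₁) = ln(17.4/15.0)/ln(6.65/2.2) = 0.14842/1.10616 = 0.1342
Extrapolate from 6.65 m to 47.3 m: V₃ = 17.4 × (47.3/6.65)^0.1342 = 17.4 × 1.3011 = 22.6398 m/s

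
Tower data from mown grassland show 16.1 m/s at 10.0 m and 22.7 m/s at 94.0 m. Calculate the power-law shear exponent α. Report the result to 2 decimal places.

Power law: V₂/V₁ = (z₂/z₁)^α ⇒ α = ln(V₂/V₁) / ln(z₂/z₁)
α = ln(22.7/16.1) / ln(94.0/10.0) = ln(1.4099) / ln(9.4000)
  = 0.34355 / 2.24071 = 0.15332

α ≈ 0.15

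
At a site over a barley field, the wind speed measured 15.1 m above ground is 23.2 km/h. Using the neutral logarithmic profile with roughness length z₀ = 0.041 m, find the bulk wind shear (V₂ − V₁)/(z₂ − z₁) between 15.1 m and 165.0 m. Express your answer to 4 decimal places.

Log law: V₂ = V₁ · ln(z₂/z₀)/ln(z₁/z₀) = 23.2 × 8.3001/5.9089 = 32.5888 km/h
ΔV/Δz = (32.5888 − 23.2)/(165.0 − 15.1) = 9.3888/149.9000 = 0.06263 km/h/m

0.0626 km/h/m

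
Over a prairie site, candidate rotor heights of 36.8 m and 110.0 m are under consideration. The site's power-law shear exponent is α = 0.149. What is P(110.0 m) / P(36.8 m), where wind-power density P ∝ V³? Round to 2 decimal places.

Speed ratio: V_B/V_A = (z_B/z_A)^α = (110.0/36.8)^0.149 = (2.9891)^0.149 = 1.17722
Power-density ratio: P_B/P_A = (V_B/V_A)³ = (1.17722)³ = 1.63143

1.63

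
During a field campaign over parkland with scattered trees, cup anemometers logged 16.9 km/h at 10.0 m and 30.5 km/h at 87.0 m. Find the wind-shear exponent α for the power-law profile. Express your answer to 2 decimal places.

α ≈ 0.27

Power law: V₂/V₁ = (z₂/z₁)^α ⇒ α = ln(V₂/V₁) / ln(z₂/z₁)
α = ln(30.5/16.9) / ln(87.0/10.0) = ln(1.8047) / ln(8.7000)
  = 0.59041 / 2.16332 = 0.27292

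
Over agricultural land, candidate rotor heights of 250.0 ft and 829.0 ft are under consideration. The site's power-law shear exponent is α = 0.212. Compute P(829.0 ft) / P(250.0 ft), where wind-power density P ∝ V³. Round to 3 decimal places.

Speed ratio: V_B/V_A = (z_B/z_A)^α = (829.0/250.0)^0.212 = (3.3160)^0.212 = 1.28935
Power-density ratio: P_B/P_A = (V_B/V_A)³ = (1.28935)³ = 2.14344

2.143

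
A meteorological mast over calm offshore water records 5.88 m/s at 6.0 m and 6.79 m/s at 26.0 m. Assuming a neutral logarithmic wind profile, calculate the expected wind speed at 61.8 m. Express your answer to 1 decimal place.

Log law: V ∝ ln(z/z₀). From the pair, with r = V₁/V₂ = 0.86598,
ln z₀ = (ln z₁ − r·ln z₂)/(1 − r) = (1.7918 − 0.86598×3.2581)/0.13402 = -7.6830 → z₀ = 0.0004606 m
V₃ = V₁ · ln(z₃/z₀)/ln(z₁/z₀) = 5.88 × 11.8069/9.4748 = 7.3273 m/s

7.3 m/s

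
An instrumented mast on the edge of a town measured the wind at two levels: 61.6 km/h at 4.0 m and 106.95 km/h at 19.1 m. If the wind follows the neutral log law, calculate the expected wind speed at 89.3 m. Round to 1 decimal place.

Log law: V ∝ ln(z/z₀). From the pair, with r = V₁/V₂ = 0.57597,
ln z₀ = (ln z₁ − r·ln z₂)/(1 − r) = (1.3863 − 0.57597×2.9497)/0.42403 = -0.7373 → z₀ = 0.4784 m
V₃ = V₁ · ln(z₃/z₀)/ln(z₁/z₀) = 61.6 × 5.2293/2.1236 = 151.6885 km/h

151.7 km/h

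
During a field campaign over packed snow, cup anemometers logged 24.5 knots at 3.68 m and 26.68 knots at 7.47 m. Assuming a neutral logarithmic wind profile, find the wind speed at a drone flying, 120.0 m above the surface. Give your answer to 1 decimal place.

35.2 knots

Log law: V ∝ ln(z/z₀). From the pair, with r = V₁/V₂ = 0.91829,
ln z₀ = (ln z₁ − r·ln z₂)/(1 − r) = (1.3029 − 0.91829×2.0109)/0.08171 = -6.6538 → z₀ = 0.001289 m
V₃ = V₁ · ln(z₃/z₀)/ln(z₁/z₀) = 24.5 × 11.4413/7.9567 = 35.2296 knots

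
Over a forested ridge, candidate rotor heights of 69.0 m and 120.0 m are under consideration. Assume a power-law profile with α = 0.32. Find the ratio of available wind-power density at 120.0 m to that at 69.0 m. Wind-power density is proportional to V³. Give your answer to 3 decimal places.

1.701

Speed ratio: V_B/V_A = (z_B/z_A)^α = (120.0/69.0)^0.32 = (1.7391)^0.32 = 1.19373
Power-density ratio: P_B/P_A = (V_B/V_A)³ = (1.19373)³ = 1.70106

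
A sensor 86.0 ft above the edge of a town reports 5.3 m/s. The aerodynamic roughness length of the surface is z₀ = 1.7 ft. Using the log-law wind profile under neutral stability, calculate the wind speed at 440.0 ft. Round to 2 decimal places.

7.51 m/s

Log law: V(z) ∝ ln(z/z₀), so V₂/V₁ = ln(z₂/z₀) / ln(z₁/z₀).
ln(440.0/1.7) = 5.5561, ln(86.0/1.7) = 3.9237
V₂ = 5.3 × 5.5561/3.9237 = 5.3 × 1.4160 = 7.5050 m/s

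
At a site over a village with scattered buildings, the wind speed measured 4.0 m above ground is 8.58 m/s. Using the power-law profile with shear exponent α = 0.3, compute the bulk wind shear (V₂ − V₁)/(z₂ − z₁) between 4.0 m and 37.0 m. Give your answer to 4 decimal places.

Power law: V₂ = V₁ · (z₂/z₁)^α = 8.58 × (9.2500)^0.3 = 16.7236 m/s
ΔV/Δz = (16.7236 − 8.58)/(37.0 − 4.0) = 8.1436/33.0000 = 0.24678 m/s/m

0.2468 m/s/m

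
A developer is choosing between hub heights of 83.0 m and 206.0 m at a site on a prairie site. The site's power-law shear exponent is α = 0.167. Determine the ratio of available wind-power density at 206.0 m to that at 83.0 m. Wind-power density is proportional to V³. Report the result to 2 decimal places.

Speed ratio: V_B/V_A = (z_B/z_A)^α = (206.0/83.0)^0.167 = (2.4819)^0.167 = 1.16394
Power-density ratio: P_B/P_A = (V_B/V_A)³ = (1.16394)³ = 1.57685

1.58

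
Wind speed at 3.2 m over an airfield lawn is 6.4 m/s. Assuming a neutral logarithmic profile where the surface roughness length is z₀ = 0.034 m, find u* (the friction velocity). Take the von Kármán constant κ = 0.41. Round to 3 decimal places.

u* ≈ 0.577 m/s

Log law: V(z) = (u*/κ) · ln(z/z₀) ⇒ u* = κ · V / ln(z/z₀)
u* = 0.41 × 6.4 / ln(3.2/0.034) = 0.41 × 6.4 / 4.5445
   = 2.6240 / 4.5445 = 0.5774 m/s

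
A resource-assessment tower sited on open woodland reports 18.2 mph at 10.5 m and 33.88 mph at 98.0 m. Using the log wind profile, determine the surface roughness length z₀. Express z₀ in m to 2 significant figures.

Log law: V(z) ∝ ln(z/z₀). With r = V₁/V₂ = 18.2/33.88 = 0.53719,
r · ln(z₂/z₀) = ln(z₁/z₀) ⇒ ln z₀ = (ln z₁ − r·ln z₂)/(1 − r)
ln z₀ = (2.35138 − 0.53719×4.58497) / 0.46281 = -0.2412
z₀ = exp(-0.2412) = 0.7857 m

z₀ ≈ 0.79 m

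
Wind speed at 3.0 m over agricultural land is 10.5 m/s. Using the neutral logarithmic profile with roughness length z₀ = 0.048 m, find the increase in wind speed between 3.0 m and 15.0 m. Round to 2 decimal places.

4.09 m/s

Log law: V₂ = V₁ · ln(z₂/z₀)/ln(z₁/z₀) = 10.5 × 5.7446/4.1352 = 14.5867 m/s
ΔV = 14.5867 − 10.5 = 4.0867 m/s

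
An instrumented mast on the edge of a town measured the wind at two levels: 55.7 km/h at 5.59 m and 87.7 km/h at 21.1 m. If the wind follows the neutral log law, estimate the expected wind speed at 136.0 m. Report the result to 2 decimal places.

Log law: V ∝ ln(z/z₀). From the pair, with r = V₁/V₂ = 0.63512,
ln z₀ = (ln z₁ − r·ln z₂)/(1 − r) = (1.7210 − 0.63512×3.0493)/0.36488 = -0.5911 → z₀ = 0.5537 m
V₃ = V₁ · ln(z₃/z₀)/ln(z₁/z₀) = 55.7 × 5.5037/2.3121 = 132.5908 km/h

132.59 km/h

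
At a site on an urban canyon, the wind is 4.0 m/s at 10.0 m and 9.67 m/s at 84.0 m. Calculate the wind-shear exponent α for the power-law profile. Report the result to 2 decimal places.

Power law: V₂/V₁ = (z₂/z₁)^α ⇒ α = ln(V₂/V₁) / ln(z₂/z₁)
α = ln(9.67/4.0) / ln(84.0/10.0) = ln(2.4175) / ln(8.4000)
  = 0.88273 / 2.12823 = 0.41477

α ≈ 0.41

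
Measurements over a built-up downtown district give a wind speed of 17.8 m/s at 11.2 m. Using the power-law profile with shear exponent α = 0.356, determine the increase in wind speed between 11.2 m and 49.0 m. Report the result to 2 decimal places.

Power law: V₂ = V₁ · (z₂/z₁)^α = 17.8 × (4.3750)^0.356 = 30.1029 m/s
ΔV = 30.1029 − 17.8 = 12.3029 m/s

12.30 m/s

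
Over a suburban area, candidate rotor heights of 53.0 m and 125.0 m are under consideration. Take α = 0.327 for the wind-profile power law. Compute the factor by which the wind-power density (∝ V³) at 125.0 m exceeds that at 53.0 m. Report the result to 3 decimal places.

Speed ratio: V_B/V_A = (z_B/z_A)^α = (125.0/53.0)^0.327 = (2.3585)^0.327 = 1.32389
Power-density ratio: P_B/P_A = (V_B/V_A)³ = (1.32389)³ = 2.32035

2.320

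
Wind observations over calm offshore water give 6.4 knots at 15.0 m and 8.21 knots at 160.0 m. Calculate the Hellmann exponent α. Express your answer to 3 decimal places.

Power law: V₂/V₁ = (z₂/z₁)^α ⇒ α = ln(V₂/V₁) / ln(z₂/z₁)
α = ln(8.21/6.4) / ln(160.0/15.0) = ln(1.2828) / ln(10.6667)
  = 0.24905 / 2.36712 = 0.10521

α ≈ 0.105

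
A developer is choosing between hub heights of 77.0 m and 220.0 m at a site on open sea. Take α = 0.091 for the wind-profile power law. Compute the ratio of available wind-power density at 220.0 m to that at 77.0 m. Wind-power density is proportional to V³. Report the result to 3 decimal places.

Speed ratio: V_B/V_A = (z_B/z_A)^α = (220.0/77.0)^0.091 = (2.8571)^0.091 = 1.10025
Power-density ratio: P_B/P_A = (V_B/V_A)³ = (1.10025)³ = 1.33189

1.332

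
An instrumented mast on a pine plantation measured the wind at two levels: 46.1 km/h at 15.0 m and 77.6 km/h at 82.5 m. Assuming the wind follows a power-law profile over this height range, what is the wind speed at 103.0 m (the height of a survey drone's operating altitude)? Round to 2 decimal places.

83.04 km/h

First find α: α = ln(V₂/V₁)/ln(z₂/z₁) = ln(77.6/46.1)/ln(82.5/15.0) = 0.52075/1.70475 = 0.3055
Extrapolate from 82.5 m to 103.0 m: V₃ = 77.6 × (103.0/82.5)^0.3055 = 77.6 × 1.0701 = 83.0432 km/h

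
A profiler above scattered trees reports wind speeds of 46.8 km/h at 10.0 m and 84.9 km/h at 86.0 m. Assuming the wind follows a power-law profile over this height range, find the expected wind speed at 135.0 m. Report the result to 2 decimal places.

96.19 km/h

First find α: α = ln(V₂/V₁)/ln(z₂/z₁) = ln(84.9/46.8)/ln(86.0/10.0) = 0.59559/2.15176 = 0.2768
Extrapolate from 86.0 m to 135.0 m: V₃ = 84.9 × (135.0/86.0)^0.2768 = 84.9 × 1.1329 = 96.1863 km/h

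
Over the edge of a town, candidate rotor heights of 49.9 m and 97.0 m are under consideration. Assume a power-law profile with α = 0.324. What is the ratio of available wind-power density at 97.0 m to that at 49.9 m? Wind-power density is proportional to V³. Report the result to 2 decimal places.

Speed ratio: V_B/V_A = (z_B/z_A)^α = (97.0/49.9)^0.324 = (1.9439)^0.324 = 1.24031
Power-density ratio: P_B/P_A = (V_B/V_A)³ = (1.24031)³ = 1.90804

1.91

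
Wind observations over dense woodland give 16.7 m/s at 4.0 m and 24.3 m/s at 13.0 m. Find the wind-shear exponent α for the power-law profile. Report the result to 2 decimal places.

α ≈ 0.32

Power law: V₂/V₁ = (z₂/z₁)^α ⇒ α = ln(V₂/V₁) / ln(z₂/z₁)
α = ln(24.3/16.7) / ln(13.0/4.0) = ln(1.4551) / ln(3.2500)
  = 0.37507 / 1.17865 = 0.31822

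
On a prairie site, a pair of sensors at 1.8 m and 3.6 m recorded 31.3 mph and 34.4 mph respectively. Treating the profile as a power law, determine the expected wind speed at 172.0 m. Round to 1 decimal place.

58.3 mph

First find α: α = ln(V₂/V₁)/ln(z₂/z₁) = ln(34.4/31.3)/ln(3.6/1.8) = 0.09444/0.69315 = 0.1362
Extrapolate from 3.6 m to 172.0 m: V₃ = 34.4 × (172.0/3.6)^0.1362 = 34.4 × 1.6935 = 58.2567 mph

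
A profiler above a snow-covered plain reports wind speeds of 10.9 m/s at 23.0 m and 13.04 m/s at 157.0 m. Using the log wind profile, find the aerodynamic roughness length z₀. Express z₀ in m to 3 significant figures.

Log law: V(z) ∝ ln(z/z₀). With r = V₁/V₂ = 10.9/13.04 = 0.83589,
r · ln(z₂/z₀) = ln(z₁/z₀) ⇒ ln z₀ = (ln z₁ − r·ln z₂)/(1 − r)
ln z₀ = (3.13549 − 0.83589×5.05625) / 0.16411 = -6.6478
z₀ = exp(-6.6478) = 0.001297 m

z₀ ≈ 0.00130 m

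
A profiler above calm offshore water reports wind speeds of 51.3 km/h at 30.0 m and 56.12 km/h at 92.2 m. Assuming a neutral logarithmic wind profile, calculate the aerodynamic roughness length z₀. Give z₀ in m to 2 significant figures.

z₀ ≈ 0.00019 m

Log law: V(z) ∝ ln(z/z₀). With r = V₁/V₂ = 51.3/56.12 = 0.91411,
r · ln(z₂/z₀) = ln(z₁/z₀) ⇒ ln z₀ = (ln z₁ − r·ln z₂)/(1 − r)
ln z₀ = (3.40120 − 0.91411×4.52396) / 0.08589 = -8.5485
z₀ = exp(-8.5485) = 0.0001938 m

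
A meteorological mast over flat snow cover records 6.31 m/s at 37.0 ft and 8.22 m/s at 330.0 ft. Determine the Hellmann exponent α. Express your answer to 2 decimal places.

Power law: V₂/V₁ = (z₂/z₁)^α ⇒ α = ln(V₂/V₁) / ln(z₂/z₁)
α = ln(8.22/6.31) / ln(330.0/37.0) = ln(1.3027) / ln(8.9189)
  = 0.26443 / 2.18817 = 0.12085

α ≈ 0.12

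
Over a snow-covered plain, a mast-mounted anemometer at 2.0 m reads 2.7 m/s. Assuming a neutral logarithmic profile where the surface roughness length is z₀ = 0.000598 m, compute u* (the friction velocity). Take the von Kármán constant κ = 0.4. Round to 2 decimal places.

Log law: V(z) = (u*/κ) · ln(z/z₀) ⇒ u* = κ · V / ln(z/z₀)
u* = 0.4 × 2.7 / ln(2.0/0.000598) = 0.4 × 2.7 / 8.1151
   = 1.0800 / 8.1151 = 0.1331 m/s

u* ≈ 0.13 m/s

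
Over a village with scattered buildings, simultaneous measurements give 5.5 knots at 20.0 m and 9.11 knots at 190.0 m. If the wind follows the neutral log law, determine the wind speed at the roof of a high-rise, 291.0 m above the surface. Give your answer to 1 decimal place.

Log law: V ∝ ln(z/z₀). From the pair, with r = V₁/V₂ = 0.60373,
ln z₀ = (ln z₁ − r·ln z₂)/(1 − r) = (2.9957 − 0.60373×5.2470)/0.39627 = -0.4342 → z₀ = 0.6478 m
V₃ = V₁ · ln(z₃/z₀)/ln(z₁/z₀) = 5.5 × 6.1075/3.4299 = 9.7936 knots

9.8 knots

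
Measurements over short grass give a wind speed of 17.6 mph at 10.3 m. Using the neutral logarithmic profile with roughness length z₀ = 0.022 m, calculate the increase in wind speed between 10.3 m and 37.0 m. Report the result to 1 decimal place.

3.7 mph

Log law: V₂ = V₁ · ln(z₂/z₀)/ln(z₁/z₀) = 17.6 × 7.4276/6.1489 = 21.2603 mph
ΔV = 21.2603 − 17.6 = 3.6603 mph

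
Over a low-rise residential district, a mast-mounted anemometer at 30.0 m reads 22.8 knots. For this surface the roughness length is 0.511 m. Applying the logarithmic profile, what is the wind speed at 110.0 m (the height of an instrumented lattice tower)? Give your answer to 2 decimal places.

Log law: V(z) ∝ ln(z/z₀), so V₂/V₁ = ln(z₂/z₀) / ln(z₁/z₀).
ln(110.0/0.511) = 5.3719, ln(30.0/0.511) = 4.0726
V₂ = 22.8 × 5.3719/4.0726 = 22.8 × 1.3190 = 30.0739 knots

30.07 knots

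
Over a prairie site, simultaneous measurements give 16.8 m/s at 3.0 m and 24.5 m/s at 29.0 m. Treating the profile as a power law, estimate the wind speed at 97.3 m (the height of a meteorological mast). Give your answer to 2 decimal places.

First find α: α = ln(V₂/V₁)/ln(z₂/z₁) = ln(24.5/16.8)/ln(29.0/3.0) = 0.37729/2.26868 = 0.1663
Extrapolate from 29.0 m to 97.3 m: V₃ = 24.5 × (97.3/29.0)^0.1663 = 24.5 × 1.2230 = 29.9637 m/s

29.96 m/s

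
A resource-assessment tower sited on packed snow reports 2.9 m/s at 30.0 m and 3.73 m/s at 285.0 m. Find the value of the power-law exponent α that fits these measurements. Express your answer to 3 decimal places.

Power law: V₂/V₁ = (z₂/z₁)^α ⇒ α = ln(V₂/V₁) / ln(z₂/z₁)
α = ln(3.73/2.9) / ln(285.0/30.0) = ln(1.2862) / ln(9.5000)
  = 0.25170 / 2.25129 = 0.11180

α ≈ 0.112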